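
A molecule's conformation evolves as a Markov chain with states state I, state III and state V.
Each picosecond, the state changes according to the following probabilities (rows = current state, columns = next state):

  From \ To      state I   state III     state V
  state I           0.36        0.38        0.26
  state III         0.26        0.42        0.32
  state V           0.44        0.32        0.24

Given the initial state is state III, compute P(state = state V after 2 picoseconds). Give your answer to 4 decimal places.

0.2788

Sum over the intermediate state after 1 picosecond:
P = P(state III→state I)·P(state I→state V) + P(state III→state III)·P(state III→state V) + P(state III→state V)·P(state V→state V)
  = 0.26×0.26 + 0.42×0.32 + 0.32×0.24
  = 0.0676 + 0.1344 + 0.0768 = 0.2788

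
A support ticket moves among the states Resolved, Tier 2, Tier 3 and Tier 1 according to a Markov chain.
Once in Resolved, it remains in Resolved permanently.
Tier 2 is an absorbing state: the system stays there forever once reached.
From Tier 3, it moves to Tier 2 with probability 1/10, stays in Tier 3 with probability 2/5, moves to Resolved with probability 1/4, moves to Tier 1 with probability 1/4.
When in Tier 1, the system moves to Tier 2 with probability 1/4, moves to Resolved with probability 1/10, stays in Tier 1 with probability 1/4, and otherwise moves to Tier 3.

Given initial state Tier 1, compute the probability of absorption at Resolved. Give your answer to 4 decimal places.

Let h(s) be the probability of absorption at Resolved starting from transient state s. Then h(Resolved) = 1 and h(Tier 2) = 0. By first-step analysis:
h(Tier 3) = 0.25·1 + 0.1·0 + 0.4·h(Tier 3) + 0.25·h(Tier 1)
h(Tier 1) = 0.1·1 + 0.25·0 + 0.4·h(Tier 3) + 0.25·h(Tier 1)
Solving: h(Tier 3) = 0.6071, h(Tier 1) = 0.4571.
Starting from Tier 1, the probability is 0.4571.

0.4571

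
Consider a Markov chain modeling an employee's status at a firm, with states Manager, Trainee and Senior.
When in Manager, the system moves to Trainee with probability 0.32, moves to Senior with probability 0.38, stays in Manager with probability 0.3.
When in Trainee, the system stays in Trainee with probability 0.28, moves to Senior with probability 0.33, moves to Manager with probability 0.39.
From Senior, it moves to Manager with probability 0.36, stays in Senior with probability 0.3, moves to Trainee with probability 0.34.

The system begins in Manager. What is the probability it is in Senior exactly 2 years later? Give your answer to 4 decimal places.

Sum over the intermediate state after 1 year:
P = P(Manager→Manager)·P(Manager→Senior) + P(Manager→Trainee)·P(Trainee→Senior) + P(Manager→Senior)·P(Senior→Senior)
  = 0.3×0.38 + 0.32×0.33 + 0.38×0.3
  = 0.1140 + 0.1056 + 0.1140 = 0.3336

0.3336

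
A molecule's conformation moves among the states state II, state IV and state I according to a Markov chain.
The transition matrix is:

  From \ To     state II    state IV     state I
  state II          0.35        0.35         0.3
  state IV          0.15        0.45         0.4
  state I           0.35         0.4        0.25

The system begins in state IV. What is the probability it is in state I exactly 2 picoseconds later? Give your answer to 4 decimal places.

0.3250

Sum over the intermediate state after 1 picosecond:
P = P(state IV→state II)·P(state II→state I) + P(state IV→state IV)·P(state IV→state I) + P(state IV→state I)·P(state I→state I)
  = 0.15×0.3 + 0.45×0.4 + 0.4×0.25
  = 0.0450 + 0.1800 + 0.1000 = 0.3250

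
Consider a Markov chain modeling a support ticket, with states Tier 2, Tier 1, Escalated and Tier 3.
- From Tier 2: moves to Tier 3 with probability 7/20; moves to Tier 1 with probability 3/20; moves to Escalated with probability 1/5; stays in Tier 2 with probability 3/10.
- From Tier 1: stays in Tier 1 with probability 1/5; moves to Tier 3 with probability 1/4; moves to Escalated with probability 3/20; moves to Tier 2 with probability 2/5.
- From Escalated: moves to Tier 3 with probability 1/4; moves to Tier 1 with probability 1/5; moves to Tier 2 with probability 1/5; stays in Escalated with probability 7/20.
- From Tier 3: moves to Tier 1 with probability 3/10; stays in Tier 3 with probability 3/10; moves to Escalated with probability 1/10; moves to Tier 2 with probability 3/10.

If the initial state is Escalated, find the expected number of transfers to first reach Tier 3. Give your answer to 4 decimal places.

3.6183

Let t(s) be the expected number of transfers to first reach Tier 3 from state s, with t(Tier 3) = 0. Conditioning on the first transfer:
t(Tier 2) = 1 + 0.3·t(Tier 2) + 0.15·t(Tier 1) + 0.2·t(Escalated)
t(Tier 1) = 1 + 0.4·t(Tier 2) + 0.2·t(Tier 1) + 0.15·t(Escalated)
t(Escalated) = 1 + 0.2·t(Tier 2) + 0.2·t(Tier 1) + 0.35·t(Escalated)
Solving: t(Tier 2) = 3.2207, t(Tier 1) = 3.5388, t(Escalated) = 3.6183.
Expected transfers from Escalated to Tier 3: 3.6183.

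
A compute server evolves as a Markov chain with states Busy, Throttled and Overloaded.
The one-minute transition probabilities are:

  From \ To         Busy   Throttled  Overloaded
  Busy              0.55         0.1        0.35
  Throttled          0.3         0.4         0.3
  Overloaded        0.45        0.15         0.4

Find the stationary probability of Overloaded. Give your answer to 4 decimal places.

0.3596

Let the stationary distribution be π with π = πP and π_1 + π_2 + π_3 = 1.
π_1 = 0.55·π_1 + 0.3·π_2 + 0.45·π_3
π_2 = 0.1·π_1 + 0.4·π_2 + 0.15·π_3
Solving with the normalization constraint gives π = (0.4719, 0.1685, 0.3596).
So the stationary probability of Overloaded is 0.3596.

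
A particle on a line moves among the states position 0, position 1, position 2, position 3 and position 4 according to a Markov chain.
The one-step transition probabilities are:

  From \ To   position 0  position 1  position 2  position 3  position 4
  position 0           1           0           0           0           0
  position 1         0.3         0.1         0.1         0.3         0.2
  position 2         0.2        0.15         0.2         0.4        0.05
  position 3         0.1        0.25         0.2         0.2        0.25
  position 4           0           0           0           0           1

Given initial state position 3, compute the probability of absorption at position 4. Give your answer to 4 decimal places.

Let h(s) be the probability of absorption at position 4 starting from transient state s. Then h(position 4) = 1 and h(position 0) = 0. By first-step analysis:
h(position 1) = 0.3·0 + 0.1·h(position 1) + 0.1·h(position 2) + 0.3·h(position 3) + 0.2·1
h(position 2) = 0.2·0 + 0.15·h(position 1) + 0.2·h(position 2) + 0.4·h(position 3) + 0.05·1
h(position 3) = 0.1·0 + 0.25·h(position 1) + 0.2·h(position 2) + 0.2·h(position 3) + 0.25·1
Solving: h(position 1) = 0.4576, h(position 2) = 0.4298, h(position 3) = 0.5630.
Starting from position 3, the probability is 0.5630.

0.5630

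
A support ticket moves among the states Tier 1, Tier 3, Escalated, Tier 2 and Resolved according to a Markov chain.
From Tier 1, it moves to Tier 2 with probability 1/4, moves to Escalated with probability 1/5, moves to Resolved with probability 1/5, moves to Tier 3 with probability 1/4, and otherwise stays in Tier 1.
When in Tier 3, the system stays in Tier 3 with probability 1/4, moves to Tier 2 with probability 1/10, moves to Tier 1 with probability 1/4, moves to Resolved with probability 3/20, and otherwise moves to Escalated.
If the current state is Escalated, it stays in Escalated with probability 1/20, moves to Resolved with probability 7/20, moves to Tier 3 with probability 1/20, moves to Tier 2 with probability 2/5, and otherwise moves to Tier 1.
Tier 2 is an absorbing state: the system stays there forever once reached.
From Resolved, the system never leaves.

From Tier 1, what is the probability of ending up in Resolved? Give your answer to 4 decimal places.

0.4690

Let h(s) be the probability of absorption at Resolved starting from transient state s. Then h(Resolved) = 1 and h(Tier 2) = 0. By first-step analysis:
h(Tier 1) = 0.1·h(Tier 1) + 0.25·h(Tier 3) + 0.2·h(Escalated) + 0.25·0 + 0.2·1
h(Tier 3) = 0.25·h(Tier 1) + 0.25·h(Tier 3) + 0.25·h(Escalated) + 0.1·0 + 0.15·1
h(Escalated) = 0.15·h(Tier 1) + 0.05·h(Tier 3) + 0.05·h(Escalated) + 0.4·0 + 0.35·1
Solving: h(Tier 1) = 0.4690, h(Tier 3) = 0.5128, h(Escalated) = 0.4695.
Starting from Tier 1, the probability is 0.4690.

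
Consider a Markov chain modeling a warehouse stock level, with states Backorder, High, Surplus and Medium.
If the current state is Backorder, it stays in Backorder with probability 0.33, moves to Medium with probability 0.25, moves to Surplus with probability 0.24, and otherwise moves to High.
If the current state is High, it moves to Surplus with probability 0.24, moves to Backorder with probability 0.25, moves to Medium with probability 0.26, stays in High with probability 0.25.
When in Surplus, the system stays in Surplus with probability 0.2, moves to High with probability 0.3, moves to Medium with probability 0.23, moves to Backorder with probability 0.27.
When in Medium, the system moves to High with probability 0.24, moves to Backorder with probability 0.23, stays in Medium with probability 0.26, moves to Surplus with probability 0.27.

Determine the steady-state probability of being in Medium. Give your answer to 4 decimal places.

Let the stationary distribution be π with π = πP and π_1 + π_2 + π_3 + π_4 = 1.
π_1 = 0.33·π_1 + 0.25·π_2 + 0.27·π_3 + 0.23·π_4
π_2 = 0.18·π_1 + 0.25·π_2 + 0.3·π_3 + 0.24·π_4
π_3 = 0.24·π_1 + 0.24·π_2 + 0.2·π_3 + 0.27·π_4
Solving with the normalization constraint gives π = (0.2715, 0.2404, 0.2380, 0.2501).
So the stationary probability of Medium is 0.2501.

0.2501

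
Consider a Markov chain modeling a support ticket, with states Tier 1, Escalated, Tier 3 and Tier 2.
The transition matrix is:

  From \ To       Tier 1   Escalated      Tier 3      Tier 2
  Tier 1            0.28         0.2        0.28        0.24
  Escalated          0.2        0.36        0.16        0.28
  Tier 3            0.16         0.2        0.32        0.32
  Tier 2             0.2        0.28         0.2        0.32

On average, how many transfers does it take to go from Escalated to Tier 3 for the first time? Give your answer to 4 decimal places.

5.0661

Let t(s) be the expected number of transfers to first reach Tier 3 from state s, with t(Tier 3) = 0. Conditioning on the first transfer:
t(Tier 1) = 1 + 0.28·t(Tier 1) + 0.2·t(Escalated) + 0.24·t(Tier 2)
t(Escalated) = 1 + 0.2·t(Tier 1) + 0.36·t(Escalated) + 0.28·t(Tier 2)
t(Tier 2) = 1 + 0.2·t(Tier 1) + 0.28·t(Escalated) + 0.32·t(Tier 2)
Solving: t(Tier 1) = 4.4145, t(Escalated) = 5.0661, t(Tier 2) = 4.8550.
Expected transfers from Escalated to Tier 3: 5.0661.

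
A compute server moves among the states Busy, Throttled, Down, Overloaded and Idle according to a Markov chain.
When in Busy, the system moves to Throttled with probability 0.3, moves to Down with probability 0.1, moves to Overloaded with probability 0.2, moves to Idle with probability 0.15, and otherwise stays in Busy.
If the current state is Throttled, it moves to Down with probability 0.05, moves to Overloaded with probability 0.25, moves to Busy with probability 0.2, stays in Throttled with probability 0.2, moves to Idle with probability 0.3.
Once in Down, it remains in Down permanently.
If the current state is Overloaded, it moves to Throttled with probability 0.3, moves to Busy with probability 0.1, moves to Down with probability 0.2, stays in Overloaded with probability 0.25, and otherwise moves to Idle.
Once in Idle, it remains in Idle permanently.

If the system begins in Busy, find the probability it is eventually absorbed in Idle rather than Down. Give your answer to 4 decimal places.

Let h(s) be the probability of absorption at Idle starting from transient state s. Then h(Idle) = 1 and h(Down) = 0. By first-step analysis:
h(Busy) = 0.25·h(Busy) + 0.3·h(Throttled) + 0.1·0 + 0.2·h(Overloaded) + 0.15·1
h(Throttled) = 0.2·h(Busy) + 0.2·h(Throttled) + 0.05·0 + 0.25·h(Overloaded) + 0.3·1
h(Overloaded) = 0.1·h(Busy) + 0.3·h(Throttled) + 0.2·0 + 0.25·h(Overloaded) + 0.15·1
Solving: h(Busy) = 0.6369, h(Throttled) = 0.7123, h(Overloaded) = 0.5698.
Starting from Busy, the probability is 0.6369.

0.6369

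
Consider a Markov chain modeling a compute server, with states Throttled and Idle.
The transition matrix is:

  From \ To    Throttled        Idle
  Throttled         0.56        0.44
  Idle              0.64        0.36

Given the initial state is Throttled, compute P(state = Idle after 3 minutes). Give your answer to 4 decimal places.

Propagate the distribution vector 3 minutes from Throttled.
After 0 minutes: (1.0000, 0.0000)
After 1 minute: (0.5600, 0.4400)
After 2 minutes: (0.5952, 0.4048)
After 3 minutes: (0.5924, 0.4076)
P(in Idle after 3 minutes) = 0.4076

0.4076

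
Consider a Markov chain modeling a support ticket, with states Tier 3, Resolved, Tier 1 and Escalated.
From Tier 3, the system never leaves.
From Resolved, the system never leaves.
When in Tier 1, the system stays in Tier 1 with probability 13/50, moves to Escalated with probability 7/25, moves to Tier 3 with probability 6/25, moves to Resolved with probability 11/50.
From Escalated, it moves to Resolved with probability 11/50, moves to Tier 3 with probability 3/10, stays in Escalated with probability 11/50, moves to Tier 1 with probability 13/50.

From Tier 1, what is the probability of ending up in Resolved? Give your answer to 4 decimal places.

Let h(s) be the probability of absorption at Resolved starting from transient state s. Then h(Resolved) = 1 and h(Tier 3) = 0. By first-step analysis:
h(Tier 1) = 0.24·0 + 0.22·1 + 0.26·h(Tier 1) + 0.28·h(Escalated)
h(Escalated) = 0.3·0 + 0.22·1 + 0.26·h(Tier 1) + 0.22·h(Escalated)
Solving: h(Tier 1) = 0.4623, h(Escalated) = 0.4362.
Starting from Tier 1, the probability is 0.4623.

0.4623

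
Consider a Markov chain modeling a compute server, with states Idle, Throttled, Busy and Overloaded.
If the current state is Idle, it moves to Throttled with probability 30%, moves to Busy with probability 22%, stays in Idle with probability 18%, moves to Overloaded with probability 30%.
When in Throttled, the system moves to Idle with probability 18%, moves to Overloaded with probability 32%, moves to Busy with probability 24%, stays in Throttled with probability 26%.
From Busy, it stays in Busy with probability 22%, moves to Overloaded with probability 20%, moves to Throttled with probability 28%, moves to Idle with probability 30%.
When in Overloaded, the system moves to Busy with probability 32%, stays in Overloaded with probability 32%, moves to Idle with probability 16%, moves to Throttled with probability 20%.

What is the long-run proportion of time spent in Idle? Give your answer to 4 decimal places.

0.2047

Let the stationary distribution be π with π = πP and π_1 + π_2 + π_3 + π_4 = 1.
π_1 = 0.18·π_1 + 0.18·π_2 + 0.3·π_3 + 0.16·π_4
π_2 = 0.3·π_1 + 0.26·π_2 + 0.28·π_3 + 0.2·π_4
π_3 = 0.22·π_1 + 0.24·π_2 + 0.22·π_3 + 0.32·π_4
Solving with the normalization constraint gives π = (0.2047, 0.2561, 0.2537, 0.2855).
So the stationary probability of Idle is 0.2047.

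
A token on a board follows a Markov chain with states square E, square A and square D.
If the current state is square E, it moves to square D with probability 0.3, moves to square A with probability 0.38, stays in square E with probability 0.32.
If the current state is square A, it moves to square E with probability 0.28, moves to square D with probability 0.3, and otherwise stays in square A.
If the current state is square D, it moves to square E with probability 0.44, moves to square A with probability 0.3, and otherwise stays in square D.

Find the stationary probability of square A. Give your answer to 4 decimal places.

0.3718

Let the stationary distribution be π with π = πP and π_1 + π_2 + π_3 = 1.
π_1 = 0.32·π_1 + 0.28·π_2 + 0.44·π_3
π_2 = 0.38·π_1 + 0.42·π_2 + 0.3·π_3
Solving with the normalization constraint gives π = (0.3397, 0.3718, 0.2885).
So the stationary probability of square A is 0.3718.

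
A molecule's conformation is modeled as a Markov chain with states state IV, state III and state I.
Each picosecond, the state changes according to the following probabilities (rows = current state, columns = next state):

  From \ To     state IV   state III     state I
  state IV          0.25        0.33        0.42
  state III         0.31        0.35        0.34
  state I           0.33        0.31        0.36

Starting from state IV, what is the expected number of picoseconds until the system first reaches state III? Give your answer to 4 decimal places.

Let t(s) be the expected number of picoseconds to first reach state III from state s, with t(state III) = 0. Conditioning on the first picosecond:
t(state IV) = 1 + 0.25·t(state IV) + 0.42·t(state I)
t(state I) = 1 + 0.33·t(state IV) + 0.36·t(state I)
Solving: t(state IV) = 3.1049, t(state I) = 3.1634.
Expected picoseconds from state IV to state III: 3.1049.

3.1049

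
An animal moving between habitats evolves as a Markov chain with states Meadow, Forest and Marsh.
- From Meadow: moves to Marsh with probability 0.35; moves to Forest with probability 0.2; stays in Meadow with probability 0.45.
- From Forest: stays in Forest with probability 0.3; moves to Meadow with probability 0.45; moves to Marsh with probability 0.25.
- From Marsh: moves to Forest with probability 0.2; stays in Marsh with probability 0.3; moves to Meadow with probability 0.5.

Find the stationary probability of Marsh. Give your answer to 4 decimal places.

0.3122

Let the stationary distribution be π with π = πP and π_1 + π_2 + π_3 = 1.
π_1 = 0.45·π_1 + 0.45·π_2 + 0.5·π_3
π_2 = 0.2·π_1 + 0.3·π_2 + 0.2·π_3
Solving with the normalization constraint gives π = (0.4656, 0.2222, 0.3122).
So the stationary probability of Marsh is 0.3122.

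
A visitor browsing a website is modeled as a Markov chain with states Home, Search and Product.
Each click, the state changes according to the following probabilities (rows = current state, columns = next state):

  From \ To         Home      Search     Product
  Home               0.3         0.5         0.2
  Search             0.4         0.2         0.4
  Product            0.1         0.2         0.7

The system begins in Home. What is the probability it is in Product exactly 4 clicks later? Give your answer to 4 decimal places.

Propagate the distribution vector 4 clicks from Home.
After 0 clicks: (1.0000, 0.0000, 0.0000)
After 1 click: (0.3000, 0.5000, 0.2000)
After 2 clicks: (0.3100, 0.2900, 0.4000)
After 3 clicks: (0.2490, 0.2930, 0.4580)
After 4 clicks: (0.2377, 0.2747, 0.4876)
P(in Product after 4 clicks) = 0.4876

0.4876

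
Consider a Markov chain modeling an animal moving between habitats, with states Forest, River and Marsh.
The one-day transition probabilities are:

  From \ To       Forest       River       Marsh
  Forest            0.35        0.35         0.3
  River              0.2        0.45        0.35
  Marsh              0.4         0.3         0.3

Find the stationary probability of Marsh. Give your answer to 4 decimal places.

Let the stationary distribution be π with π = πP and π_1 + π_2 + π_3 = 1.
π_1 = 0.35·π_1 + 0.2·π_2 + 0.4·π_3
π_2 = 0.35·π_1 + 0.45·π_2 + 0.3·π_3
Solving with the normalization constraint gives π = (0.3102, 0.3712, 0.3186).
So the stationary probability of Marsh is 0.3186.

0.3186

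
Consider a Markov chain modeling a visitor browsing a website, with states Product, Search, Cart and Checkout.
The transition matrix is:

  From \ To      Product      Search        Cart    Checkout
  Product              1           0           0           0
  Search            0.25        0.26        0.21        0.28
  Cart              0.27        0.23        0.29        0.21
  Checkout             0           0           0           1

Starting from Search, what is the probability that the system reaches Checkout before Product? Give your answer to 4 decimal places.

Let h(s) be the probability of absorption at Checkout starting from transient state s. Then h(Checkout) = 1 and h(Product) = 0. By first-step analysis:
h(Search) = 0.25·0 + 0.26·h(Search) + 0.21·h(Cart) + 0.28·1
h(Cart) = 0.27·0 + 0.23·h(Search) + 0.29·h(Cart) + 0.21·1
Solving: h(Search) = 0.5091, h(Cart) = 0.4607.
Starting from Search, the probability is 0.5091.

0.5091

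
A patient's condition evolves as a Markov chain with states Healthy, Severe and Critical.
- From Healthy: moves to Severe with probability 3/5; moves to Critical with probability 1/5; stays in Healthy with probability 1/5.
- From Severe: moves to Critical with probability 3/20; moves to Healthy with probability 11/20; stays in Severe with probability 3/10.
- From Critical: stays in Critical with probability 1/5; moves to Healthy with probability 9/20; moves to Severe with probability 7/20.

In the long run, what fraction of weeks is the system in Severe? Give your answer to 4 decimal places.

0.4272

Let the stationary distribution be π with π = πP and π_1 + π_2 + π_3 = 1.
π_1 = 0.2·π_1 + 0.55·π_2 + 0.45·π_3
π_2 = 0.6·π_1 + 0.3·π_2 + 0.35·π_3
Solving with the normalization constraint gives π = (0.3942, 0.4272, 0.1786).
So the stationary probability of Severe is 0.4272.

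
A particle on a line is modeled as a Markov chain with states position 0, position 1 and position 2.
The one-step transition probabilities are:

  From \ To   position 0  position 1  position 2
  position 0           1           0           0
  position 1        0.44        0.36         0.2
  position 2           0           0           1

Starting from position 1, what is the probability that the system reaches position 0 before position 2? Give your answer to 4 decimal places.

Let h(s) be the probability of absorption at position 0 starting from transient state s. Then h(position 0) = 1 and h(position 2) = 0. By first-step analysis:
h(position 1) = 0.44·1 + 0.36·h(position 1) + 0.2·0
Solving: h(position 1) = 0.6875.
Starting from position 1, the probability is 0.6875.

0.6875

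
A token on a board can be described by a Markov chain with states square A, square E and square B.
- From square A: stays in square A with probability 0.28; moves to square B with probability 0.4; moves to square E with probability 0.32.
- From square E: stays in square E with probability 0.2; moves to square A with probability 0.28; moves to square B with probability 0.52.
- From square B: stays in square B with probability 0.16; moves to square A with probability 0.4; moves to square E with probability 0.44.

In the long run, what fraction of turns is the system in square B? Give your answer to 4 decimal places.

0.3539

Let the stationary distribution be π with π = πP and π_1 + π_2 + π_3 = 1.
π_1 = 0.28·π_1 + 0.28·π_2 + 0.4·π_3
π_2 = 0.32·π_1 + 0.2·π_2 + 0.44·π_3
Solving with the normalization constraint gives π = (0.3225, 0.3236, 0.3539).
So the stationary probability of square B is 0.3539.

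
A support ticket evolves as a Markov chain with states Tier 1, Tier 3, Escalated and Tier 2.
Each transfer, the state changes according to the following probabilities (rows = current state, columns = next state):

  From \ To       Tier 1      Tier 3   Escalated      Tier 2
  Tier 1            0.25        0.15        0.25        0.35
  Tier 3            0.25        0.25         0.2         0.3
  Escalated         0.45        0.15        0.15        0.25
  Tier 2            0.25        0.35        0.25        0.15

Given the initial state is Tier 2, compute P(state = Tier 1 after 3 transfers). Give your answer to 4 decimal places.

Propagate the distribution vector 3 transfers from Tier 2.
After 0 transfers: (0.0000, 0.0000, 0.0000, 1.0000)
After 1 transfer: (0.2500, 0.3500, 0.2500, 0.1500)
After 2 transfers: (0.3000, 0.2150, 0.2075, 0.2775)
After 3 transfers: (0.2915, 0.2270, 0.2185, 0.2630)
P(in Tier 1 after 3 transfers) = 0.2915

0.2915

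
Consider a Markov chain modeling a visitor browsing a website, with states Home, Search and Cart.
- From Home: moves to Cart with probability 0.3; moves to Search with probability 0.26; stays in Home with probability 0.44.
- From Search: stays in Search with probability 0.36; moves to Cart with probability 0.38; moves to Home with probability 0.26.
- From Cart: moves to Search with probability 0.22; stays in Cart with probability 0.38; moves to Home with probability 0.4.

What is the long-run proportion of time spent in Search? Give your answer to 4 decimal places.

Let the stationary distribution be π with π = πP and π_1 + π_2 + π_3 = 1.
π_1 = 0.44·π_1 + 0.26·π_2 + 0.4·π_3
π_2 = 0.26·π_1 + 0.36·π_2 + 0.22·π_3
Solving with the normalization constraint gives π = (0.3768, 0.2733, 0.3499).
So the stationary probability of Search is 0.2733.

0.2733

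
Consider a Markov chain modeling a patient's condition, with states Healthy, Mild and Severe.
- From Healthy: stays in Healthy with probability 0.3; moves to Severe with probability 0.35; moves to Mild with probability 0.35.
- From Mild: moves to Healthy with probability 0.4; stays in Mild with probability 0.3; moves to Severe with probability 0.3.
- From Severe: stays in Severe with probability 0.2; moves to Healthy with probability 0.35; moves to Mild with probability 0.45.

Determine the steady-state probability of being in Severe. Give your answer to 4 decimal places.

0.2887

Let the stationary distribution be π with π = πP and π_1 + π_2 + π_3 = 1.
π_1 = 0.3·π_1 + 0.4·π_2 + 0.35·π_3
π_2 = 0.35·π_1 + 0.3·π_2 + 0.45·π_3
Solving with the normalization constraint gives π = (0.3505, 0.3608, 0.2887).
So the stationary probability of Severe is 0.2887.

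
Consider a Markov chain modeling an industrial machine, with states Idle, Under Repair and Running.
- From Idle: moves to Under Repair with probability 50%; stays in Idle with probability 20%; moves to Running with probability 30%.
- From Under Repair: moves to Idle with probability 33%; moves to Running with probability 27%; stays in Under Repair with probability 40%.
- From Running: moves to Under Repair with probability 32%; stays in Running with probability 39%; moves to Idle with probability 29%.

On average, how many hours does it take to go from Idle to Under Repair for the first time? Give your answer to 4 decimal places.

2.2693

Let t(s) be the expected number of hours to first reach Under Repair from state s, with t(Under Repair) = 0. Conditioning on the first hour:
t(Idle) = 1 + 0.2·t(Idle) + 0.3·t(Running)
t(Running) = 1 + 0.29·t(Idle) + 0.39·t(Running)
Solving: t(Idle) = 2.2693, t(Running) = 2.7182.
Expected hours from Idle to Under Repair: 2.2693.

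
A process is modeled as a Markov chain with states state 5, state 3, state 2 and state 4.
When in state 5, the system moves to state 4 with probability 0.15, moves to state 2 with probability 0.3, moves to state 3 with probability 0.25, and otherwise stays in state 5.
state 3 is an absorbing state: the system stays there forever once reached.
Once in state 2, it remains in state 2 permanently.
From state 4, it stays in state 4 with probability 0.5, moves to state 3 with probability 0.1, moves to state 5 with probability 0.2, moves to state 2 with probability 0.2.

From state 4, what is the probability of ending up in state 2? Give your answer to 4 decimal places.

0.6250

Let h(s) be the probability of absorption at state 2 starting from transient state s. Then h(state 2) = 1 and h(state 3) = 0. By first-step analysis:
h(state 5) = 0.3·h(state 5) + 0.25·0 + 0.3·1 + 0.15·h(state 4)
h(state 4) = 0.2·h(state 5) + 0.1·0 + 0.2·1 + 0.5·h(state 4)
Solving: h(state 5) = 0.5625, h(state 4) = 0.6250.
Starting from state 4, the probability is 0.6250.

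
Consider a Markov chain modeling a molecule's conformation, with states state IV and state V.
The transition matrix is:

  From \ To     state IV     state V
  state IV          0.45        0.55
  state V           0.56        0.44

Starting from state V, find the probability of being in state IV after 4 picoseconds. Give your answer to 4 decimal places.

Propagate the distribution vector 4 picoseconds from state V.
After 0 picoseconds: (0.0000, 1.0000)
After 1 picosecond: (0.5600, 0.4400)
After 2 picoseconds: (0.4984, 0.5016)
After 3 picoseconds: (0.5052, 0.4948)
After 4 picoseconds: (0.5044, 0.4956)
P(in state IV after 4 picoseconds) = 0.5044

0.5044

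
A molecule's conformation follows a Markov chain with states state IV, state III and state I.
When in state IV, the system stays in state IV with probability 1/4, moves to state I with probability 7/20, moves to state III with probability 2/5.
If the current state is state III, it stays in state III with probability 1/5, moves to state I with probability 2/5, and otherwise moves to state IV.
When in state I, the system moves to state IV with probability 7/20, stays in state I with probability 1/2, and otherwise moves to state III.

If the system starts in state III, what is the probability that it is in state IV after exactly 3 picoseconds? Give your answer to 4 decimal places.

Propagate the distribution vector 3 picoseconds from state III.
After 0 picoseconds: (0.0000, 1.0000, 0.0000)
After 1 picosecond: (0.4000, 0.2000, 0.4000)
After 2 picoseconds: (0.3200, 0.2600, 0.4200)
After 3 picoseconds: (0.3310, 0.2430, 0.4260)
P(in state IV after 3 picoseconds) = 0.3310

0.3310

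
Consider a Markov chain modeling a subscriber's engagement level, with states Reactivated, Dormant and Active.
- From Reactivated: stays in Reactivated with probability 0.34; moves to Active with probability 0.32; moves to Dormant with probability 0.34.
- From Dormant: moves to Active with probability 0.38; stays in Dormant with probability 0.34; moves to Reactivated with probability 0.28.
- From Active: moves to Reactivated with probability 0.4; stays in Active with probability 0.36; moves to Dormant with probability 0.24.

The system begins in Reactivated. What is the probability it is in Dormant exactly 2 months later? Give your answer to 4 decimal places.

0.3080

Sum over the intermediate state after 1 month:
P = P(Reactivated→Reactivated)·P(Reactivated→Dormant) + P(Reactivated→Dormant)·P(Dormant→Dormant) + P(Reactivated→Active)·P(Active→Dormant)
  = 0.34×0.34 + 0.34×0.34 + 0.32×0.24
  = 0.1156 + 0.1156 + 0.0768 = 0.3080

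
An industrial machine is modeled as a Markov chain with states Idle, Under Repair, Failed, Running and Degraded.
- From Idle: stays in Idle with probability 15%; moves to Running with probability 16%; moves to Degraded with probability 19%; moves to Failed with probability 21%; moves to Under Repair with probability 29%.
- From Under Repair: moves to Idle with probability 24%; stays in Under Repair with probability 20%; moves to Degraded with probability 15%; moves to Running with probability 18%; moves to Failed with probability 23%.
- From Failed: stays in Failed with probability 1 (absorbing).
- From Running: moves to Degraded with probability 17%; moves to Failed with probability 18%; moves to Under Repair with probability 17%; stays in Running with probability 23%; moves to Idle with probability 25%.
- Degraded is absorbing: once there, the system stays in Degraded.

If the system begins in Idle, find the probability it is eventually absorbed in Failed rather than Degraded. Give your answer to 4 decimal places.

Let h(s) be the probability of absorption at Failed starting from transient state s. Then h(Failed) = 1 and h(Degraded) = 0. By first-step analysis:
h(Idle) = 0.15·h(Idle) + 0.29·h(Under Repair) + 0.21·1 + 0.16·h(Running) + 0.19·0
h(Under Repair) = 0.24·h(Idle) + 0.2·h(Under Repair) + 0.23·1 + 0.18·h(Running) + 0.15·0
h(Running) = 0.25·h(Idle) + 0.17·h(Under Repair) + 0.18·1 + 0.23·h(Running) + 0.17·0
Solving: h(Idle) = 0.5427, h(Under Repair) = 0.5709, h(Running) = 0.5360.
Starting from Idle, the probability is 0.5427.

0.5427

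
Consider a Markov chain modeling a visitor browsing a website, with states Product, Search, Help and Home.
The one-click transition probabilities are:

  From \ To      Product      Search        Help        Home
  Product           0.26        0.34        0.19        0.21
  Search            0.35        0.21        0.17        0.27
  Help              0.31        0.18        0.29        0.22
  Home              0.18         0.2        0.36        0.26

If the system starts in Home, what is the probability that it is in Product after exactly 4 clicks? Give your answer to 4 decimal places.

Propagate the distribution vector 4 clicks from Home.
After 0 clicks: (0.0000, 0.0000, 0.0000, 1.0000)
After 1 click: (0.1800, 0.2000, 0.3600, 0.2600)
After 2 clicks: (0.2752, 0.2200, 0.2662, 0.2386)
After 3 clicks: (0.2740, 0.2354, 0.2528, 0.2378)
After 4 clicks: (0.2748, 0.2357, 0.2510, 0.2385)
P(in Product after 4 clicks) = 0.2748

0.2748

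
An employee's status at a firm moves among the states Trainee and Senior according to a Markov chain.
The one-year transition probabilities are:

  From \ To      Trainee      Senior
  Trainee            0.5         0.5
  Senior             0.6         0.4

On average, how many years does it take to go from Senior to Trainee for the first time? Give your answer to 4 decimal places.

1.6667

Let t(s) be the expected number of years to first reach Trainee from state s, with t(Trainee) = 0. Conditioning on the first year:
t(Senior) = 1 + 0.4·t(Senior)
Solving: t(Senior) = 1.6667.
Expected years from Senior to Trainee: 1.6667.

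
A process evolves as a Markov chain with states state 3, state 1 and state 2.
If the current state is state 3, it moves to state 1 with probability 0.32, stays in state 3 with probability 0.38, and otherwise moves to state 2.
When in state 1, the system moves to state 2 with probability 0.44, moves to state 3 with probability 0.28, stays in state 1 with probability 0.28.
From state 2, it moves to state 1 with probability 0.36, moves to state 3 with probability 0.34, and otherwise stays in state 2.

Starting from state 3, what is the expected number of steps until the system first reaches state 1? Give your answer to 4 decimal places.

Let t(s) be the expected number of steps to first reach state 1 from state s, with t(state 1) = 0. Conditioning on the first step:
t(state 3) = 1 + 0.38·t(state 3) + 0.3·t(state 2)
t(state 2) = 1 + 0.34·t(state 3) + 0.3·t(state 2)
Solving: t(state 3) = 3.0120, t(state 2) = 2.8916.
Expected steps from state 3 to state 1: 3.0120.

3.0120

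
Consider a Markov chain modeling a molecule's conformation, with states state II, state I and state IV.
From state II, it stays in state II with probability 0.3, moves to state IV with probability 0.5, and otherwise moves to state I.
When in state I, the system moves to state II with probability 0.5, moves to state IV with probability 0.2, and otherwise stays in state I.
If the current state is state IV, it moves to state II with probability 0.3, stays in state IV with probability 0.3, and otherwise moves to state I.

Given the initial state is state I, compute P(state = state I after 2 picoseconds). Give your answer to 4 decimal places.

Sum over the intermediate state after 1 picosecond:
P = P(state I→state II)·P(state II→state I) + P(state I→state I)·P(state I→state I) + P(state I→state IV)·P(state IV→state I)
  = 0.5×0.2 + 0.3×0.3 + 0.2×0.4
  = 0.1000 + 0.0900 + 0.0800 = 0.2700

0.2700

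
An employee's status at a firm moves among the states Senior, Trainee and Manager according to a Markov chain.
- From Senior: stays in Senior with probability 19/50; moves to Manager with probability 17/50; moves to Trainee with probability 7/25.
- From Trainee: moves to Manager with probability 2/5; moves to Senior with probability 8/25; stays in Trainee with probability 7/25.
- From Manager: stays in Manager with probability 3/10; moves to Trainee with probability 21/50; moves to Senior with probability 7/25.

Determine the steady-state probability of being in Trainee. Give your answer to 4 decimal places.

Let the stationary distribution be π with π = πP and π_1 + π_2 + π_3 = 1.
π_1 = 0.38·π_1 + 0.32·π_2 + 0.28·π_3
π_2 = 0.28·π_1 + 0.28·π_2 + 0.42·π_3
Solving with the normalization constraint gives π = (0.3257, 0.3284, 0.3459).
So the stationary probability of Trainee is 0.3284.

0.3284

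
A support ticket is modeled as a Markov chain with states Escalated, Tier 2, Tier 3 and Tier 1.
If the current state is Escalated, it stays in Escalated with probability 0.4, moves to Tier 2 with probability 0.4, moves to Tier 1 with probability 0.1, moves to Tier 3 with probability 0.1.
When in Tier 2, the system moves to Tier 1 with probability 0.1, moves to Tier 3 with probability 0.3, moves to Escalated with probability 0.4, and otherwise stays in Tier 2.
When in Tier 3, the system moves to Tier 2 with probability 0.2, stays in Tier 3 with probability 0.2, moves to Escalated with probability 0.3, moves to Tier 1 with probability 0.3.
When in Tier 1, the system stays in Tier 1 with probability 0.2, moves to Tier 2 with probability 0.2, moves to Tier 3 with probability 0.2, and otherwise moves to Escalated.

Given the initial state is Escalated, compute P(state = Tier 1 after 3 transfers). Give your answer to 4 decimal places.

0.1530

Propagate the distribution vector 3 transfers from Escalated.
After 0 transfers: (1.0000, 0.0000, 0.0000, 0.0000)
After 1 transfer: (0.4000, 0.4000, 0.1000, 0.1000)
After 2 transfers: (0.3900, 0.2800, 0.2000, 0.1300)
After 3 transfers: (0.3800, 0.2780, 0.1890, 0.1530)
P(in Tier 1 after 3 transfers) = 0.1530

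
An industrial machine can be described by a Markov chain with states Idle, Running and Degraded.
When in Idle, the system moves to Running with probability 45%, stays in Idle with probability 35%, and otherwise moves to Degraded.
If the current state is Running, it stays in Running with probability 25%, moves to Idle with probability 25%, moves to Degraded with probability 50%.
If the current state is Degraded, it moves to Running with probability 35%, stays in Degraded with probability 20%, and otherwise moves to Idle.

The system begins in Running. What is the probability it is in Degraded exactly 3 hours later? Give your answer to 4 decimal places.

Propagate the distribution vector 3 hours from Running.
After 0 hours: (0.0000, 1.0000, 0.0000)
After 1 hour: (0.2500, 0.2500, 0.5000)
After 2 hours: (0.3750, 0.3500, 0.2750)
After 3 hours: (0.3425, 0.3525, 0.3050)
P(in Degraded after 3 hours) = 0.3050

0.3050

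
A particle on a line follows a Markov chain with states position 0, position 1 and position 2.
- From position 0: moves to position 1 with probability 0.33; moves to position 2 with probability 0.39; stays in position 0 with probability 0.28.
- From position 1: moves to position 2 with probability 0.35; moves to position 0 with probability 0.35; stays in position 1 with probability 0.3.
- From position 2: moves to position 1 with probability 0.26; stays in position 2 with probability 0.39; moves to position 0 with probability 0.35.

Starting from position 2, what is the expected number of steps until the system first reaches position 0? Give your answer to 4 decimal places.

Let t(s) be the expected number of steps to first reach position 0 from state s, with t(position 0) = 0. Conditioning on the first step:
t(position 1) = 1 + 0.3·t(position 1) + 0.35·t(position 2)
t(position 2) = 1 + 0.26·t(position 1) + 0.39·t(position 2)
Solving: t(position 1) = 2.8571, t(position 2) = 2.8571.
Expected steps from position 2 to position 0: 2.8571.

2.8571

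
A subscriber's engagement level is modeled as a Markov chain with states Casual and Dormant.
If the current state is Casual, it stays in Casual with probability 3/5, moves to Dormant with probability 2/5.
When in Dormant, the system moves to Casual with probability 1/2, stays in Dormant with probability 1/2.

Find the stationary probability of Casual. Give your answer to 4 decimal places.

Let the stationary distribution be π with π = πP and π_1 + π_2 = 1.
π_1 = 0.6·π_1 + 0.5·π_2
Solving with the normalization constraint gives π = (0.5556, 0.4444).
So the stationary probability of Casual is 0.5556.

0.5556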